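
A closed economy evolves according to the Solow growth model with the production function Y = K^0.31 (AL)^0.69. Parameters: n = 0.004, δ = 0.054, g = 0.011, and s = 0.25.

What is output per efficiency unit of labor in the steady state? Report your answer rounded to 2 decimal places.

y* = 1.78

In steady state, investment equals break-even investment: s·k^α = (n + g + δ)·k.
Rearranging, k^(1−α) = s / (n + g + δ).
k^0.69 = 0.25 / (0.004 + 0.011 + 0.054) = 0.25 / 0.069 = 3.6232
k* = 3.6232^(1/0.69) ≈ 6.4607
y* = (k*)^α = 6.4607^0.31 ≈ 1.7831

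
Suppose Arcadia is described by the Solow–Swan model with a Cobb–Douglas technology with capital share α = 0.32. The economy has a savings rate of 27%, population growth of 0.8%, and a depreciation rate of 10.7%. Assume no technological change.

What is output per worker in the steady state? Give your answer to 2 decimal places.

In steady state, investment equals break-even investment: s·k^α = (n + δ)·k.
Rearranging, k^(1−α) = s / (n + δ).
k^0.68 = 0.27 / (0.008 + 0.107) = 0.27 / 0.115 = 2.3478
k* = 2.3478^(1/0.68) ≈ 3.5082
y* = (k*)^α = 3.5082^0.32 ≈ 1.4943

y* ≈ 1.49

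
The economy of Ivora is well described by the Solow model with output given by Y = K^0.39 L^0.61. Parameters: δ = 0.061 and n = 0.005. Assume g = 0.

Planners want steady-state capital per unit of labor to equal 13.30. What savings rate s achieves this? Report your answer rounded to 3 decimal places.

s ≈ 0.320

Steady state requires s·f(k) = (n + δ)·k, i.e. s·k^α = (n + δ)·k.
So s / (n + δ) = (k*)^(1−α) = 13.30^0.61 = 4.8479.
Therefore s = 4.8479 × (n + δ) = 4.8479 × 0.066 = 0.3200.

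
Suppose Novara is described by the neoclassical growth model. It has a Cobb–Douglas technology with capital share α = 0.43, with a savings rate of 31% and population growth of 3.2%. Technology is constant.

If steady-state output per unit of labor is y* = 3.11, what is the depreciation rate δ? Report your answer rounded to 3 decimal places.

At the steady state, Δk = 0, so s·k^α = (n + δ)·k.
Since y* = [s/(n + δ)]^(α/(1−α)), we have s/(n + δ) = (y*)^((1−α)/α) = 3.11^1.3256 = 4.4999.
Therefore n + δ = s / 4.4999 = 0.31 / 4.4999 = 0.0689, so δ = 0.0689 − 0.032 = 0.0369.

δ ≈ 0.037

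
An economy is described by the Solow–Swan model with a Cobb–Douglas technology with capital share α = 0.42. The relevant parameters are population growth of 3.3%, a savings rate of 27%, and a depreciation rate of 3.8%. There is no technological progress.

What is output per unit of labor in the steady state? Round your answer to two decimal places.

y* ≈ 2.63

In steady state, investment equals break-even investment: s·k^α = (n + δ)·k.
Rearranging, k^(1−α) = s / (n + δ).
k^0.58 = 0.27 / (0.033 + 0.038) = 0.27 / 0.071 = 3.8028
k* = 3.8028^(1/0.58) ≈ 10.0041
y* = (k*)^α = 10.0041^0.42 ≈ 2.6307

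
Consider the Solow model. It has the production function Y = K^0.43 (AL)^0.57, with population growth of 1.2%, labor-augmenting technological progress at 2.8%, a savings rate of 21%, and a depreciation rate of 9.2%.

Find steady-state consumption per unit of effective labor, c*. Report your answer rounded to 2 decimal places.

c* ≈ 1.12

In steady state, investment equals break-even investment: s·k^α = (n + g + δ)·k.
Rearranging, k^(1−α) = s / (n + g + δ).
k^0.57 = 0.21 / (0.012 + 0.028 + 0.092) = 0.21 / 0.132 = 1.5909
k* = 1.5909^(1/0.57) ≈ 2.2582
y* = (k*)^α = 2.2582^0.43 ≈ 1.4194
c* = (1 − s)·y* = (1 − 0.21) × 1.4194 ≈ 1.1213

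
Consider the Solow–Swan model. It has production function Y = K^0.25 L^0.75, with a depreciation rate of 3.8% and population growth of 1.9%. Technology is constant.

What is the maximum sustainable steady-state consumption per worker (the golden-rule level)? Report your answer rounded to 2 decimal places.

At the golden rule, f'(k) = n + δ, so α·k^(α−1) = n + δ and k_gold = (α/(n + δ))^(1/(1−α)).
k_gold = (0.25/0.057)^(1/0.75) = 4.3860^1.3333 ≈ 7.1791
c_gold = f(k_gold) − (n + δ)·k_gold = 1.6369 − 0.057×7.1791 ≈ 1.2277

c_gold ≈ 1.23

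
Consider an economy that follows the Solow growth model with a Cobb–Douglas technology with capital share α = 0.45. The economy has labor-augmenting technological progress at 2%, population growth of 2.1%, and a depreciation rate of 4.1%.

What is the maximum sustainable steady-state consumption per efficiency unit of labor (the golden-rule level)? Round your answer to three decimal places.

c_gold ≈ 2.215

At the golden rule, f'(k) = n + g + δ, so α·k^(α−1) = n + g + δ and k_gold = (α/(n + g + δ))^(1/(1−α)).
k_gold = (0.45/0.082)^(1/0.55) = 5.4878^1.8182 ≈ 22.0991
c_gold = f(k_gold) − (n + g + δ)·k_gold = 4.0269 − 0.082×22.0991 ≈ 2.2148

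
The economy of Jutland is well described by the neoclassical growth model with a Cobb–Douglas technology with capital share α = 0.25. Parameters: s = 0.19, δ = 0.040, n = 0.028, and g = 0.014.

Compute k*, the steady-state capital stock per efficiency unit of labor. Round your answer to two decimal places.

At the steady state, Δk = 0, so s·k^α = (n + g + δ)·k.
Dividing both sides by k: k^(1−α) = s / (n + g + δ).
k^0.75 = 0.19 / (0.028 + 0.014 + 0.040) = 0.19 / 0.082 = 2.3171
k* = 2.3171^(1/0.75) ≈ 3.0661

k* = 3.07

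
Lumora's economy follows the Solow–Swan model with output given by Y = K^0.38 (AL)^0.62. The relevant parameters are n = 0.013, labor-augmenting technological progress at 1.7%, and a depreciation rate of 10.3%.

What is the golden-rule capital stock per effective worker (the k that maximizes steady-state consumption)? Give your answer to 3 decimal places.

The golden rule sets f'(k) = n + g + δ, i.e. α·k^(α−1) = n + g + δ.
So k^(1−α) = α / (n + g + δ) = 0.38 / 0.133 = 2.8571.
k_gold = 2.8571^(1/0.62) ≈ 5.4371

k_gold ≈ 5.437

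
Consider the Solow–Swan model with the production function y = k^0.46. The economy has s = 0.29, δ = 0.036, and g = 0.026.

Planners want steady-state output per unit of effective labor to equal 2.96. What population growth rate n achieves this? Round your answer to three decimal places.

In steady state, investment equals break-even investment: s·k^α = (n + g + δ)·k.
Since y* = [s/(n + g + δ)]^(α/(1−α)), we have s/(n + g + δ) = (y*)^((1−α)/α) = 2.96^1.1739 = 3.5748.
Therefore n + g + δ = s / 3.5748 = 0.29 / 3.5748 = 0.0811, so n = 0.0811 − 0.062 = 0.0191.

n ≈ 0.019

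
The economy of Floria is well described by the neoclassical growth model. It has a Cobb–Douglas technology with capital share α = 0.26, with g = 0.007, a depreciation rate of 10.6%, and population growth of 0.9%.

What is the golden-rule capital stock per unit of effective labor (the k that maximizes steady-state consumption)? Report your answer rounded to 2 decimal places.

The golden rule sets f'(k) = n + g + δ, i.e. α·k^(α−1) = n + g + δ.
So k^(1−α) = α / (n + g + δ) = 0.26 / 0.122 = 2.1311.
k_gold = 2.1311^(1/0.74) ≈ 2.7801

k_gold ≈ 2.78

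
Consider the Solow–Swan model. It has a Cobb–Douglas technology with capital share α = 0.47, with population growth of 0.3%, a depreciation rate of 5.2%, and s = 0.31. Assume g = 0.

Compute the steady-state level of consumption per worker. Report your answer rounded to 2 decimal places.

In steady state, investment equals break-even investment: s·k^α = (n + δ)·k.
Dividing both sides by k: k^(1−α) = s / (n + δ).
k^0.53 = 0.31 / (0.003 + 0.052) = 0.31 / 0.055 = 5.6364
k* = 5.6364^(1/0.53) ≈ 26.1207
y* = (k*)^α = 26.1207^0.47 ≈ 4.6343
c* = (1 − s)·y* = (1 − 0.31) × 4.6343 ≈ 3.1977

c* ≈ 3.20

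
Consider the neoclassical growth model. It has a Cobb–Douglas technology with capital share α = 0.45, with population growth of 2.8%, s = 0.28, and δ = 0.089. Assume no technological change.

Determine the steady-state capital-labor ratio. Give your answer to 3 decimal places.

In steady state, investment equals break-even investment: s·k^α = (n + δ)·k.
Rearranging, k^(1−α) = s / (n + δ).
k^0.55 = 0.28 / (0.028 + 0.089) = 0.28 / 0.117 = 2.3932
k* = 2.3932^(1/0.55) ≈ 4.8871

k* = 4.887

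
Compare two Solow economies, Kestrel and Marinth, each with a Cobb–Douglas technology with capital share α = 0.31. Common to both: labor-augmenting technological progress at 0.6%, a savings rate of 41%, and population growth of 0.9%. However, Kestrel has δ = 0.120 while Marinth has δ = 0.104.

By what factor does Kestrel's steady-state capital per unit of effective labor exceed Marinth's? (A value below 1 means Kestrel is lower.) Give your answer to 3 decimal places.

ratio ≈ 0.833

Steady-state k* = [s/(n + g + δ)]^(1/(1−α)), so the ratio is [ (s_K/(n + g + δ)_K) / (s_M/(n + g + δ)_M) ]^1.4493.
s_K/(n + g + δ)_K = 0.41/0.135 = 3.0370; s_M/(n + g + δ)_M = 0.41/0.119 = 3.4454.
Ratio = (3.0370/3.4454)^1.4493 = 0.8815^1.4493 ≈ 0.8329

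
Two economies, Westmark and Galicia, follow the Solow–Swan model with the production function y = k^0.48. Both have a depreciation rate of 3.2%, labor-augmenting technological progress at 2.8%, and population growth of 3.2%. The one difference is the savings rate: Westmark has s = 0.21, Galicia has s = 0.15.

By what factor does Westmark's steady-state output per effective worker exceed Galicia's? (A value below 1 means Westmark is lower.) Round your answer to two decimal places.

Steady-state y* = [s/(n + g + δ)]^(α/(1−α)), so the ratio is [ (s_W/(n + g + δ)_W) / (s_G/(n + g + δ)_G) ]^0.9231.
s_W/(n + g + δ)_W = 0.21/0.092 = 2.2826; s_G/(n + g + δ)_G = 0.15/0.092 = 1.6304.
Ratio = (2.2826/1.6304)^0.9231 = 1.4000^0.9231 ≈ 1.3642

ratio ≈ 1.36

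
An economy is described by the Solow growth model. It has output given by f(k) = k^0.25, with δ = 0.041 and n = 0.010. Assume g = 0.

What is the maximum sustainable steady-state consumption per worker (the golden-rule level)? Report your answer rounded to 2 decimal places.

At the golden rule, f'(k) = n + δ, so α·k^(α−1) = n + δ and k_gold = (α/(n + δ))^(1/(1−α)).
k_gold = (0.25/0.051)^(1/0.75) = 4.9020^1.3333 ≈ 8.3267
c_gold = f(k_gold) − (n + δ)·k_gold = 1.6987 − 0.051×8.3267 ≈ 1.2740

c_gold ≈ 1.27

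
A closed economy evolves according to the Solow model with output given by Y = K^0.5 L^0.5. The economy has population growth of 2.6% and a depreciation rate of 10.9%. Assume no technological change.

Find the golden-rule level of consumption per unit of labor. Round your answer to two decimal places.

At the golden rule, f'(k) = n + δ, so α·k^(α−1) = n + δ and k_gold = (α/(n + δ))^(1/(1−α)).
k_gold = (0.5/0.135)^(1/0.5) = 3.7037^2 ≈ 13.7174
c_gold = f(k_gold) − (n + δ)·k_gold = 3.7037 − 0.135×13.7174 ≈ 1.8519

c_gold ≈ 1.85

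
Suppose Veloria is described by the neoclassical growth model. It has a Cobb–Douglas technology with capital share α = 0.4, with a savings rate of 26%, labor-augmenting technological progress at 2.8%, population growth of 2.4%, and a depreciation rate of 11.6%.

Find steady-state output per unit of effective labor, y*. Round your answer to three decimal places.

y* = 1.338

In steady state, investment equals break-even investment: s·k^α = (n + g + δ)·k.
Rearranging, k^(1−α) = s / (n + g + δ).
k^0.6 = 0.26 / (0.024 + 0.028 + 0.116) = 0.26 / 0.168 = 1.5476
k* = 1.5476^(1/0.6) ≈ 2.0706
y* = (k*)^α = 2.0706^0.4 ≈ 1.3379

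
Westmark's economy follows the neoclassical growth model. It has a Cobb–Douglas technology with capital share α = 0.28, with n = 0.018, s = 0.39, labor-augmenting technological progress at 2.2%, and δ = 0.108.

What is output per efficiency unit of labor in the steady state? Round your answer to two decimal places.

y* = 1.46

In steady state, investment equals break-even investment: s·k^α = (n + g + δ)·k.
Dividing both sides by k: k^(1−α) = s / (n + g + δ).
k^0.72 = 0.39 / (0.018 + 0.022 + 0.108) = 0.39 / 0.148 = 2.6351
k* = 2.6351^(1/0.72) ≈ 3.8410
y* = (k*)^α = 3.8410^0.28 ≈ 1.4576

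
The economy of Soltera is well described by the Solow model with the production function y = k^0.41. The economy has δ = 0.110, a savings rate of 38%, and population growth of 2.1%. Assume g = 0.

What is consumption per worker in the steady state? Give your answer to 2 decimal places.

Steady state requires s·f(k) = (n + δ)·k, i.e. s·k^α = (n + δ)·k.
Rearranging, k^(1−α) = s / (n + δ).
k^0.59 = 0.38 / (0.021 + 0.110) = 0.38 / 0.131 = 2.9008
k* = 2.9008^(1/0.59) ≈ 6.0803
y* = (k*)^α = 6.0803^0.41 ≈ 2.0961
c* = (1 − s)·y* = (1 − 0.38) × 2.0961 ≈ 1.2996

c* = 1.30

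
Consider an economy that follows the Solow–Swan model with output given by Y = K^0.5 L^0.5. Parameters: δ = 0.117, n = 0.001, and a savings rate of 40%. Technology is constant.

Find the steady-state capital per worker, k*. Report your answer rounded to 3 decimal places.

k* = 11.491

In steady state, investment equals break-even investment: s·k^α = (n + δ)·k.
Rearranging, k^(1−α) = s / (n + δ).
k^0.5 = 0.40 / (0.001 + 0.117) = 0.40 / 0.118 = 3.3898
k* = 3.3898^(1/0.5) ≈ 11.4907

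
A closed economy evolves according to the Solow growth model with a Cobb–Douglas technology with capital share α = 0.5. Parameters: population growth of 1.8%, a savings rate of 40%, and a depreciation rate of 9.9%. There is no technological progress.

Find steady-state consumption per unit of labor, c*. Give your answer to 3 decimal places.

In steady state, investment equals break-even investment: s·k^α = (n + δ)·k.
Rearranging, k^(1−α) = s / (n + δ).
k^0.5 = 0.40 / (0.018 + 0.099) = 0.40 / 0.117 = 3.4188
k* = 3.4188^(1/0.5) ≈ 11.6882
y* = (k*)^α = 11.6882^0.5 ≈ 3.4188
c* = (1 − s)·y* = (1 − 0.40) × 3.4188 ≈ 2.0513

c* ≈ 2.051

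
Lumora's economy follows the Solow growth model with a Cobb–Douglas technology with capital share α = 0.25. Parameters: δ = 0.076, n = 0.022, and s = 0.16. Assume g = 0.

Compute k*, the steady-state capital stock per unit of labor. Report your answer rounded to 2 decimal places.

In steady state, investment equals break-even investment: s·k^α = (n + δ)·k.
Dividing both sides by k: k^(1−α) = s / (n + δ).
k^0.75 = 0.16 / (0.022 + 0.076) = 0.16 / 0.098 = 1.6327
k* = 1.6327^(1/0.75) ≈ 1.9225

k* = 1.92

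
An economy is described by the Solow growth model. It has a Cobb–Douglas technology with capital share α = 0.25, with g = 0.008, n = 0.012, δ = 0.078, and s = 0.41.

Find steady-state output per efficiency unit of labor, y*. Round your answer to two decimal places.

y* ≈ 1.61

In steady state, investment equals break-even investment: s·k^α = (n + g + δ)·k.
Dividing both sides by k: k^(1−α) = s / (n + g + δ).
k^0.75 = 0.41 / (0.012 + 0.008 + 0.078) = 0.41 / 0.098 = 4.1837
k* = 4.1837^(1/0.75) ≈ 6.7414
y* = (k*)^α = 6.7414^0.25 ≈ 1.6113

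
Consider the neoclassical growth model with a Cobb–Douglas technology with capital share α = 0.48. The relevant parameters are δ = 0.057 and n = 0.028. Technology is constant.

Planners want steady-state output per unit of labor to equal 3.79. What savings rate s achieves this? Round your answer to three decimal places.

s ≈ 0.360

At the steady state, Δk = 0, so s·k^α = (n + δ)·k.
Since y* = [s/(n + δ)]^(α/(1−α)), we have s/(n + δ) = (y*)^((1−α)/α) = 3.79^1.0833 = 4.2349.
Therefore s = 4.2349 × (n + δ) = 4.2349 × 0.085 = 0.3600.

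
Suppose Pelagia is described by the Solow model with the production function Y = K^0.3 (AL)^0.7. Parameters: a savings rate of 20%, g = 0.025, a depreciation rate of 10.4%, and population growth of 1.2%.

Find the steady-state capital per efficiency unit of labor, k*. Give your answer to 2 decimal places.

k* = 1.65

Steady state requires s·f(k) = (n + g + δ)·k, i.e. s·k^α = (n + g + δ)·k.
Rearranging, k^(1−α) = s / (n + g + δ).
k^0.7 = 0.20 / (0.012 + 0.025 + 0.104) = 0.20 / 0.141 = 1.4184
k* = 1.4184^(1/0.7) ≈ 1.6476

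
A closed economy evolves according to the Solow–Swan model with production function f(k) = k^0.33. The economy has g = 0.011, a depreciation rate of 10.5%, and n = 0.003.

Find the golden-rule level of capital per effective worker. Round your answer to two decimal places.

k_gold ≈ 4.58

The golden rule sets f'(k) = n + g + δ, i.e. α·k^(α−1) = n + g + δ.
So k^(1−α) = α / (n + g + δ) = 0.33 / 0.119 = 2.7731.
k_gold = 2.7731^(1/0.67) ≈ 4.5829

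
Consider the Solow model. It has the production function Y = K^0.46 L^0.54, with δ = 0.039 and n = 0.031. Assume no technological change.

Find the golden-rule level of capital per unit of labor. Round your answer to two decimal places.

k_gold ≈ 32.67

The golden rule sets f'(k) = n + δ, i.e. α·k^(α−1) = n + δ.
So k^(1−α) = α / (n + δ) = 0.46 / 0.070 = 6.5714.
k_gold = 6.5714^(1/0.54) ≈ 32.6724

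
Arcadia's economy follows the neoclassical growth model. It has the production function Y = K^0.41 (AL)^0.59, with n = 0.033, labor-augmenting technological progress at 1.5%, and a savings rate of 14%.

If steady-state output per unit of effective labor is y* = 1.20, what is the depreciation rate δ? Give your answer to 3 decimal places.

δ ≈ 0.060

In steady state, investment equals break-even investment: s·k^α = (n + g + δ)·k.
Since y* = [s/(n + g + δ)]^(α/(1−α)), we have s/(n + g + δ) = (y*)^((1−α)/α) = 1.20^1.439 = 1.3000.
Therefore n + g + δ = s / 1.3000 = 0.14 / 1.3000 = 0.1077, so δ = 0.1077 − 0.048 = 0.0597.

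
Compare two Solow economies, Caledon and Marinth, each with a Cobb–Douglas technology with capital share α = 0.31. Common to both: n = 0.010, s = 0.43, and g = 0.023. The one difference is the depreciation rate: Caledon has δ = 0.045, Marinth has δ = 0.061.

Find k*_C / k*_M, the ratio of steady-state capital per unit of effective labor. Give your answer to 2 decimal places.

ratio ≈ 1.31

Steady-state k* = [s/(n + g + δ)]^(1/(1−α)), so the ratio is [ (s_C/(n + g + δ)_C) / (s_M/(n + g + δ)_M) ]^1.4493.
s_C/(n + g + δ)_C = 0.43/0.078 = 5.5128; s_M/(n + g + δ)_M = 0.43/0.094 = 4.5745.
Ratio = (5.5128/4.5745)^1.4493 = 1.2051^1.4493 ≈ 1.3105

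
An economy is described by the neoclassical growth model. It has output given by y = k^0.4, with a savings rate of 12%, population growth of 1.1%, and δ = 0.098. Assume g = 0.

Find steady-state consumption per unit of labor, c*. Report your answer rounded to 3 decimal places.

c* ≈ 0.938

In steady state, investment equals break-even investment: s·k^α = (n + δ)·k.
Rearranging, k^(1−α) = s / (n + δ).
k^0.6 = 0.12 / (0.011 + 0.098) = 0.12 / 0.109 = 1.1009
k* = 1.1009^(1/0.6) ≈ 1.1738
y* = (k*)^α = 1.1738^0.4 ≈ 1.0662
c* = (1 − s)·y* = (1 − 0.12) × 1.0662 ≈ 0.9383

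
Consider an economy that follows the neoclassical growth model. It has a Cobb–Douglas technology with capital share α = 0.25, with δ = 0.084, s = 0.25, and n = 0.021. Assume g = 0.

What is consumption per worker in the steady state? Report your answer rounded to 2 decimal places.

In steady state, investment equals break-even investment: s·k^α = (n + δ)·k.
Rearranging, k^(1−α) = s / (n + δ).
k^0.75 = 0.25 / (0.021 + 0.084) = 0.25 / 0.105 = 2.3810
k* = 2.3810^(1/0.75) ≈ 3.1794
y* = (k*)^α = 3.1794^0.25 ≈ 1.3353
c* = (1 − s)·y* = (1 − 0.25) × 1.3353 ≈ 1.0015

c* ≈ 1.00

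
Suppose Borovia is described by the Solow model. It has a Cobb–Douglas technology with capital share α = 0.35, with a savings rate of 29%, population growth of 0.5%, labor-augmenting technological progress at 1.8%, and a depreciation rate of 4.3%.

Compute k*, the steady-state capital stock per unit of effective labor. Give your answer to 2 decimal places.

k* = 9.75

Steady state requires s·f(k) = (n + g + δ)·k, i.e. s·k^α = (n + g + δ)·k.
Dividing both sides by k: k^(1−α) = s / (n + g + δ).
k^0.65 = 0.29 / (0.005 + 0.018 + 0.043) = 0.29 / 0.066 = 4.3939
k* = 4.3939^(1/0.65) ≈ 9.7499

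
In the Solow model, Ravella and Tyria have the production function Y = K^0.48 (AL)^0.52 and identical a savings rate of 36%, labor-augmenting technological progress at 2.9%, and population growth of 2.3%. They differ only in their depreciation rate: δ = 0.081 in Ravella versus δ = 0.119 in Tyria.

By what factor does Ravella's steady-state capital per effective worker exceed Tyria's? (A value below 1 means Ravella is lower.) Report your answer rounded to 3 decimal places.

Steady-state k* = [s/(n + g + δ)]^(1/(1−α)), so the ratio is [ (s_R/(n + g + δ)_R) / (s_T/(n + g + δ)_T) ]^1.9231.
s_R/(n + g + δ)_R = 0.36/0.133 = 2.7068; s_T/(n + g + δ)_T = 0.36/0.171 = 2.1053.
Ratio = (2.7068/2.1053)^1.9231 = 1.2857^1.9231 ≈ 1.6214

ratio ≈ 1.621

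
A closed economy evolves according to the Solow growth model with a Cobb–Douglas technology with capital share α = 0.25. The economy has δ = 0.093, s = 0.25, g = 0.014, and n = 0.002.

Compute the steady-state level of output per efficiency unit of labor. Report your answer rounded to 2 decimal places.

y* ≈ 1.32

In steady state, investment equals break-even investment: s·k^α = (n + g + δ)·k.
Rearranging, k^(1−α) = s / (n + g + δ).
k^0.75 = 0.25 / (0.002 + 0.014 + 0.093) = 0.25 / 0.109 = 2.2936
k* = 2.2936^(1/0.75) ≈ 3.0248
y* = (k*)^α = 3.0248^0.25 ≈ 1.3188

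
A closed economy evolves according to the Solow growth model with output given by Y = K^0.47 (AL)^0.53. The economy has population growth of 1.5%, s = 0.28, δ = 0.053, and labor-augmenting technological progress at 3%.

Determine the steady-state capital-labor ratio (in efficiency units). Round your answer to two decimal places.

In steady state, investment equals break-even investment: s·k^α = (n + g + δ)·k.
Dividing both sides by k: k^(1−α) = s / (n + g + δ).
k^0.53 = 0.28 / (0.015 + 0.030 + 0.053) = 0.28 / 0.098 = 2.8571
k* = 2.8571^(1/0.53) ≈ 7.2483

k* = 7.25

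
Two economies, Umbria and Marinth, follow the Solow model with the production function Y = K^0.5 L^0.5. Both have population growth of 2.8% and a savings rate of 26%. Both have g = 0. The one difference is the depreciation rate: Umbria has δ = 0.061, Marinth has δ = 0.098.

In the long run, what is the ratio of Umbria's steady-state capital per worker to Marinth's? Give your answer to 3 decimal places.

ratio ≈ 2.004

Steady-state k* = [s/(n + δ)]^(1/(1−α)), so the ratio is [ (s_U/(n + δ)_U) / (s_M/(n + δ)_M) ]^2.
s_U/(n + δ)_U = 0.26/0.089 = 2.9213; s_M/(n + δ)_M = 0.26/0.126 = 2.0635.
Ratio = (2.9213/2.0635)^2 = 1.4157^2 ≈ 2.0042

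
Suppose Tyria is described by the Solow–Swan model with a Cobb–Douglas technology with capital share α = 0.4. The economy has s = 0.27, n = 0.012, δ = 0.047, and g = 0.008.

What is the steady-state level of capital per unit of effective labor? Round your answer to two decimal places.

k* ≈ 10.21

Steady state requires s·f(k) = (n + g + δ)·k, i.e. s·k^α = (n + g + δ)·k.
Dividing both sides by k: k^(1−α) = s / (n + g + δ).
k^0.6 = 0.27 / (0.012 + 0.008 + 0.047) = 0.27 / 0.067 = 4.0299
k* = 4.0299^(1/0.6) ≈ 10.2053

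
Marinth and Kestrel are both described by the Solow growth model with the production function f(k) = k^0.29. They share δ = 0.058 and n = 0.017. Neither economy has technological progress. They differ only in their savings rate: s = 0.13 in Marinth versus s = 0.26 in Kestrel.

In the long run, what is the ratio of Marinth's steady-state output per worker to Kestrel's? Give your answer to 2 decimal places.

y*_M / y*_K ≈ 0.75

Steady-state y* = [s/(n + δ)]^(α/(1−α)), so the ratio is [ (s_M/(n + δ)_M) / (s_K/(n + δ)_K) ]^0.4085.
s_M/(n + δ)_M = 0.13/0.075 = 1.7333; s_K/(n + δ)_K = 0.26/0.075 = 3.4667.
Ratio = (1.7333/3.4667)^0.4085 = 0.5000^0.4085 ≈ 0.7534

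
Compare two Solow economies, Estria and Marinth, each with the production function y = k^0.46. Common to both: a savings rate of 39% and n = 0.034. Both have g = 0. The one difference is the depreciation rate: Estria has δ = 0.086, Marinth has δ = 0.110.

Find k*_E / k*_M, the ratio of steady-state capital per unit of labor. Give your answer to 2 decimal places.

Steady-state k* = [s/(n + δ)]^(1/(1−α)), so the ratio is [ (s_E/(n + δ)_E) / (s_M/(n + δ)_M) ]^1.8519.
s_E/(n + δ)_E = 0.39/0.120 = 3.2500; s_M/(n + δ)_M = 0.39/0.144 = 2.7083.
Ratio = (3.2500/2.7083)^1.8519 = 1.2000^1.8519 ≈ 1.4016

k*_E / k*_M ≈ 1.40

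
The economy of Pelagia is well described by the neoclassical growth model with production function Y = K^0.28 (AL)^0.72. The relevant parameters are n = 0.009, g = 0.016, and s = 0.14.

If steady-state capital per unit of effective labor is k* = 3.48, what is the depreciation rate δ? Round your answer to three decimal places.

In steady state, investment equals break-even investment: s·k^α = (n + g + δ)·k.
So s / (n + g + δ) = (k*)^(1−α) = 3.48^0.72 = 2.4544.
Therefore n + g + δ = s / 2.4544 = 0.14 / 2.4544 = 0.0570, so δ = 0.0570 − 0.025 = 0.0320.

δ ≈ 0.032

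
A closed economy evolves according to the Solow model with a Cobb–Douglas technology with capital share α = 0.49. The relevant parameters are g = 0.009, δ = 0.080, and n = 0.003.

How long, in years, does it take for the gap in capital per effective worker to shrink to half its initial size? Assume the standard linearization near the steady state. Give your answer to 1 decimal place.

about 14.8 years

Near the steady state the convergence rate is λ = (1 − α)(n + g + δ).
λ = (1 − 0.49) × 0.092 = 0.51 × 0.092 = 0.04692
Half-life = ln 2 / λ = 0.6931 / 0.04692 ≈ 14.77 years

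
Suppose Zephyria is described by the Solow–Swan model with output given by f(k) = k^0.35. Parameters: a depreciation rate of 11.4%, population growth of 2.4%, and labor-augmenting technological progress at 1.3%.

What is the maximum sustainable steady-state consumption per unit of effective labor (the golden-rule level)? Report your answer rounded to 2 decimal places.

At the golden rule, f'(k) = n + g + δ, so α·k^(α−1) = n + g + δ and k_gold = (α/(n + g + δ))^(1/(1−α)).
k_gold = (0.35/0.151)^(1/0.65) = 2.3179^1.5385 ≈ 3.6450
c_gold = f(k_gold) − (n + g + δ)·k_gold = 1.5725 − 0.151×3.6450 ≈ 1.0221

c_gold ≈ 1.02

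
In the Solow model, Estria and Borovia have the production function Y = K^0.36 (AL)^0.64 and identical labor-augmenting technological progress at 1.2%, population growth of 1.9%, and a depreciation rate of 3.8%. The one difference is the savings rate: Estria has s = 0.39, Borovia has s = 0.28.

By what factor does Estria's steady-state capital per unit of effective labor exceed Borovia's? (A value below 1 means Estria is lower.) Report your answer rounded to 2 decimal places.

ratio ≈ 1.68

Steady-state k* = [s/(n + g + δ)]^(1/(1−α)), so the ratio is [ (s_E/(n + g + δ)_E) / (s_B/(n + g + δ)_B) ]^1.5625.
s_E/(n + g + δ)_E = 0.39/0.069 = 5.6522; s_B/(n + g + δ)_B = 0.28/0.069 = 4.0580.
Ratio = (5.6522/4.0580)^1.5625 = 1.3929^1.5625 ≈ 1.6783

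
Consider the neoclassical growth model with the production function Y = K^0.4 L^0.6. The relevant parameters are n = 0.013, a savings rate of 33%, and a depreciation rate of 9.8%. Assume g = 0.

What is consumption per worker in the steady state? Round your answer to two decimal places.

c* ≈ 1.39

Steady state requires s·f(k) = (n + δ)·k, i.e. s·k^α = (n + δ)·k.
Rearranging, k^(1−α) = s / (n + δ).
k^0.6 = 0.33 / (0.013 + 0.098) = 0.33 / 0.111 = 2.9730
k* = 2.9730^(1/0.6) ≈ 6.1469
y* = (k*)^α = 6.1469^0.4 ≈ 2.0676
c* = (1 − s)·y* = (1 − 0.33) × 2.0676 ≈ 1.3853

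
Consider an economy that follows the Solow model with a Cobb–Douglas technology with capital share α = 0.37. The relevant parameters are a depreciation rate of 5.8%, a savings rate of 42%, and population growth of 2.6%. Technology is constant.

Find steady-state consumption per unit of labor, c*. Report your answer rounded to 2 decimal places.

In steady state, investment equals break-even investment: s·k^α = (n + δ)·k.
Rearranging, k^(1−α) = s / (n + δ).
k^0.63 = 0.42 / (0.026 + 0.058) = 0.42 / 0.084 = 5.0000
k* = 5.0000^(1/0.63) ≈ 12.8670
y* = (k*)^α = 12.8670^0.37 ≈ 2.5734
c* = (1 − s)·y* = (1 − 0.42) × 2.5734 ≈ 1.4926

c* = 1.49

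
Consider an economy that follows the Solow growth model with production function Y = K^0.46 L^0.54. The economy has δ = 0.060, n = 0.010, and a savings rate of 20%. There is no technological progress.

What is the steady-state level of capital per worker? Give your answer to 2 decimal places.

k* ≈ 6.99

In steady state, investment equals break-even investment: s·k^α = (n + δ)·k.
Dividing both sides by k: k^(1−α) = s / (n + δ).
k^0.54 = 0.20 / (0.010 + 0.060) = 0.20 / 0.070 = 2.8571
k* = 2.8571^(1/0.54) ≈ 6.9873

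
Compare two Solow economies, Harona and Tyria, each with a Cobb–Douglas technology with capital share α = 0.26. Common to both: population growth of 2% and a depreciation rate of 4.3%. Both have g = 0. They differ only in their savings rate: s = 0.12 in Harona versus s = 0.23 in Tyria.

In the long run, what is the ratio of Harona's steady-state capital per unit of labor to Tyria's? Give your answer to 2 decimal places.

k*_H / k*_T ≈ 0.42

Steady-state k* = [s/(n + δ)]^(1/(1−α)), so the ratio is [ (s_H/(n + δ)_H) / (s_T/(n + δ)_T) ]^1.3514.
s_H/(n + δ)_H = 0.12/0.063 = 1.9048; s_T/(n + δ)_T = 0.23/0.063 = 3.6508.
Ratio = (1.9048/3.6508)^1.3514 = 0.5217^1.3514 ≈ 0.4151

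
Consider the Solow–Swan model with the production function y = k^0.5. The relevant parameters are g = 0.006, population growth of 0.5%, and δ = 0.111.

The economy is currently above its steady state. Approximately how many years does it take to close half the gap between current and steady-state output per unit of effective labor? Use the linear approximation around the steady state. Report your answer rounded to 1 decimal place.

about 11.4 years

Near the steady state the convergence rate is λ = (1 − α)(n + g + δ).
λ = (1 − 0.5) × 0.122 = 0.5 × 0.122 = 0.0610
Half-life = ln 2 / λ = 0.6931 / 0.0610 ≈ 11.36 years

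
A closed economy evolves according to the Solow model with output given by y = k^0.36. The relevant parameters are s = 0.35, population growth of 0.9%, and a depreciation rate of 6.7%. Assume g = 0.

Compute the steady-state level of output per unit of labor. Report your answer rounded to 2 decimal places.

y* ≈ 2.36

Steady state requires s·f(k) = (n + δ)·k, i.e. s·k^α = (n + δ)·k.
Rearranging, k^(1−α) = s / (n + δ).
k^0.64 = 0.35 / (0.009 + 0.067) = 0.35 / 0.076 = 4.6053
k* = 4.6053^(1/0.64) ≈ 10.8728
y* = (k*)^α = 10.8728^0.36 ≈ 2.3609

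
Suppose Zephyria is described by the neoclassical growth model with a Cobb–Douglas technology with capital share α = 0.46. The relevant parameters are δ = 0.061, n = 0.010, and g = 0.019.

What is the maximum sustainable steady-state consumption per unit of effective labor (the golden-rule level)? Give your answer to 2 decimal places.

c_gold ≈ 2.17

At the golden rule, f'(k) = n + g + δ, so α·k^(α−1) = n + g + δ and k_gold = (α/(n + g + δ))^(1/(1−α)).
k_gold = (0.46/0.090)^(1/0.54) = 5.1111^1.8519 ≈ 20.5162
c_gold = f(k_gold) − (n + g + δ)·k_gold = 4.0139 − 0.090×20.5162 ≈ 2.1674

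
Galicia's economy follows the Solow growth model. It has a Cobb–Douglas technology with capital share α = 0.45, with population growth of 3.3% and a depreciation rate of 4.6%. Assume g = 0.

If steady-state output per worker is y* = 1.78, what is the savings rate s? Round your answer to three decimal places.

Steady state requires s·f(k) = (n + δ)·k, i.e. s·k^α = (n + δ)·k.
Since y* = [s/(n + δ)]^(α/(1−α)), we have s/(n + δ) = (y*)^((1−α)/α) = 1.78^1.2222 = 2.0233.
Therefore s = 2.0233 × (n + δ) = 2.0233 × 0.079 = 0.1598.

s ≈ 0.160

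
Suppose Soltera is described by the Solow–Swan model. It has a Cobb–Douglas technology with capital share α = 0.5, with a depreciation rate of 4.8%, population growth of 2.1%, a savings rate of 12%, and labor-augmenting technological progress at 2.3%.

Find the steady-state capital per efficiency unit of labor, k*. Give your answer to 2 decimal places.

k* = 1.70

In steady state, investment equals break-even investment: s·k^α = (n + g + δ)·k.
Dividing both sides by k: k^(1−α) = s / (n + g + δ).
k^0.5 = 0.12 / (0.021 + 0.023 + 0.048) = 0.12 / 0.092 = 1.3043
k* = 1.3043^(1/0.5) ≈ 1.7012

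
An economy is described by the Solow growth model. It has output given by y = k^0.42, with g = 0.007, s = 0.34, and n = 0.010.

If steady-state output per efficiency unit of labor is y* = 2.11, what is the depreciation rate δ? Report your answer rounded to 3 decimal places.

In steady state, investment equals break-even investment: s·k^α = (n + g + δ)·k.
Since y* = [s/(n + g + δ)]^(α/(1−α)), we have s/(n + g + δ) = (y*)^((1−α)/α) = 2.11^1.381 = 2.8044.
Therefore n + g + δ = s / 2.8044 = 0.34 / 2.8044 = 0.1212, so δ = 0.1212 − 0.017 = 0.1042.

δ ≈ 0.104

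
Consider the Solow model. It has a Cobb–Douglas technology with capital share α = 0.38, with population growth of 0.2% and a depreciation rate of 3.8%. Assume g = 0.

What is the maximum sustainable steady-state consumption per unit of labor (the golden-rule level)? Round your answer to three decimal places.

c_gold ≈ 2.464

At the golden rule, f'(k) = n + δ, so α·k^(α−1) = n + δ and k_gold = (α/(n + δ))^(1/(1−α)).
k_gold = (0.38/0.040)^(1/0.62) = 9.5000^1.6129 ≈ 37.7546
c_gold = f(k_gold) − (n + δ)·k_gold = 3.9742 − 0.040×37.7546 ≈ 2.4640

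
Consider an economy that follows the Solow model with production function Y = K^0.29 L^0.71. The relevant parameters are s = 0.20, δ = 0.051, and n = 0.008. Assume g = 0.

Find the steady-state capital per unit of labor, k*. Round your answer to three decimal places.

k* ≈ 5.581

In steady state, investment equals break-even investment: s·k^α = (n + δ)·k.
Rearranging, k^(1−α) = s / (n + δ).
k^0.71 = 0.20 / (0.008 + 0.051) = 0.20 / 0.059 = 3.3898
k* = 3.3898^(1/0.71) ≈ 5.5812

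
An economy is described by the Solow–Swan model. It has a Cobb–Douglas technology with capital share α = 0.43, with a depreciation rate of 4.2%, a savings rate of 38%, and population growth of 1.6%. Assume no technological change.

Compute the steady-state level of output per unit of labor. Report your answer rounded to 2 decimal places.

y* = 4.13

Steady state requires s·f(k) = (n + δ)·k, i.e. s·k^α = (n + δ)·k.
Dividing both sides by k: k^(1−α) = s / (n + δ).
k^0.57 = 0.38 / (0.016 + 0.042) = 0.38 / 0.058 = 6.5517
k* = 6.5517^(1/0.57) ≈ 27.0520
y* = (k*)^α = 27.0520^0.43 ≈ 4.1290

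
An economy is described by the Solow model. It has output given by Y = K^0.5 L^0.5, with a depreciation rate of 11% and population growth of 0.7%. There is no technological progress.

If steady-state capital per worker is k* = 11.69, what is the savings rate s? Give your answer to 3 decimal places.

s ≈ 0.400

At the steady state, Δk = 0, so s·k^α = (n + δ)·k.
So s / (n + δ) = (k*)^(1−α) = 11.69^0.5 = 3.4191.
Therefore s = 3.4191 × (n + δ) = 3.4191 × 0.117 = 0.4000.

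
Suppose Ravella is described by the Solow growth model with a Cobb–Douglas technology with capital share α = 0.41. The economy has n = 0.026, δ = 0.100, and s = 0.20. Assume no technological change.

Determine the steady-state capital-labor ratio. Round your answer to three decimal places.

At the steady state, Δk = 0, so s·k^α = (n + δ)·k.
Dividing both sides by k: k^(1−α) = s / (n + δ).
k^0.59 = 0.20 / (0.026 + 0.100) = 0.20 / 0.126 = 1.5873
k* = 1.5873^(1/0.59) ≈ 2.1883

k* = 2.188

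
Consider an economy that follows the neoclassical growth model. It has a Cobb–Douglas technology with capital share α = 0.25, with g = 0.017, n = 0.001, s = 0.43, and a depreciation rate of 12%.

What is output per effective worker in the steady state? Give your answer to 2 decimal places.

y* ≈ 1.46

Steady state requires s·f(k) = (n + g + δ)·k, i.e. s·k^α = (n + g + δ)·k.
Rearranging, k^(1−α) = s / (n + g + δ).
k^0.75 = 0.43 / (0.001 + 0.017 + 0.120) = 0.43 / 0.138 = 3.1159
k* = 3.1159^(1/0.75) ≈ 4.5510
y* = (k*)^α = 4.5510^0.25 ≈ 1.4606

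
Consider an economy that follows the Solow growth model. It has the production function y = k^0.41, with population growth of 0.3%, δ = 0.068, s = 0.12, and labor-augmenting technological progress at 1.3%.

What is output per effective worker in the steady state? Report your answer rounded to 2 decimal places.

At the steady state, Δk = 0, so s·k^α = (n + g + δ)·k.
Rearranging, k^(1−α) = s / (n + g + δ).
k^0.59 = 0.12 / (0.003 + 0.013 + 0.068) = 0.12 / 0.084 = 1.4286
k* = 1.4286^(1/0.59) ≈ 1.8305
y* = (k*)^α = 1.8305^0.41 ≈ 1.2813

y* ≈ 1.28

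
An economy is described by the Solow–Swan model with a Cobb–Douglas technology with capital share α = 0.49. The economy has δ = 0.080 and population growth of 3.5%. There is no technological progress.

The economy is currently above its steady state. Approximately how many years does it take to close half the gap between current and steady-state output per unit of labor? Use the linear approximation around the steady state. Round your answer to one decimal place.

Near the steady state the convergence rate is λ = (1 − α)(n + δ).
λ = (1 − 0.49) × 0.115 = 0.51 × 0.115 = 0.05865
Half-life = ln 2 / λ = 0.6931 / 0.05865 ≈ 11.82 years

half-life ≈ 11.8 years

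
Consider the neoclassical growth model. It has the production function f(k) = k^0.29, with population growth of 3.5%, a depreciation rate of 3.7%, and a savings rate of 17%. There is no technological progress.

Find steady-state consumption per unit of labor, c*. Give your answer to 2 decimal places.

Steady state requires s·f(k) = (n + δ)·k, i.e. s·k^α = (n + δ)·k.
Dividing both sides by k: k^(1−α) = s / (n + δ).
k^0.71 = 0.17 / (0.035 + 0.037) = 0.17 / 0.072 = 2.3611
k* = 2.3611^(1/0.71) ≈ 3.3536
y* = (k*)^α = 3.3536^0.29 ≈ 1.4204
c* = (1 − s)·y* = (1 − 0.17) × 1.4204 ≈ 1.1789

c* = 1.18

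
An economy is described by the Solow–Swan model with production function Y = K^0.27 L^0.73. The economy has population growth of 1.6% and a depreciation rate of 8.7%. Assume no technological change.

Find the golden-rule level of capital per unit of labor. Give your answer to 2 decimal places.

The golden rule sets f'(k) = n + δ, i.e. α·k^(α−1) = n + δ.
So k^(1−α) = α / (n + δ) = 0.27 / 0.103 = 2.6214.
k_gold = 2.6214^(1/0.73) ≈ 3.7440

k_gold ≈ 3.74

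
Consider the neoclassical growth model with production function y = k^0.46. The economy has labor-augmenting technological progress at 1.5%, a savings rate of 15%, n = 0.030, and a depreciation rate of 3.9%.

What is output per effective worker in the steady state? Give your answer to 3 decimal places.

y* = 1.639

Steady state requires s·f(k) = (n + g + δ)·k, i.e. s·k^α = (n + g + δ)·k.
Dividing both sides by k: k^(1−α) = s / (n + g + δ).
k^0.54 = 0.15 / (0.030 + 0.015 + 0.039) = 0.15 / 0.084 = 1.7857
k* = 1.7857^(1/0.54) ≈ 2.9263
y* = (k*)^α = 2.9263^0.46 ≈ 1.6387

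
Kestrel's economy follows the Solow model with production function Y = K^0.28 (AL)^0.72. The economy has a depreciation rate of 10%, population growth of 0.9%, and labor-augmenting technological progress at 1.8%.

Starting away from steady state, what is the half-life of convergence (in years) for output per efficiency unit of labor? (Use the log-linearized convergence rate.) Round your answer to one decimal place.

Near the steady state the convergence rate is λ = (1 − α)(n + g + δ).
λ = (1 − 0.28) × 0.127 = 0.72 × 0.127 = 0.09144
Half-life = ln 2 / λ = 0.6931 / 0.09144 ≈ 7.58 years

t_½ ≈ 7.6 years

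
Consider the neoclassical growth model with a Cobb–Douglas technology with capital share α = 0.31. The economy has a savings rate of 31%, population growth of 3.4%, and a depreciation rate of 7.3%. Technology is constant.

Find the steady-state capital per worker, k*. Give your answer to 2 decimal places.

At the steady state, Δk = 0, so s·k^α = (n + δ)·k.
Dividing both sides by k: k^(1−α) = s / (n + δ).
k^0.69 = 0.31 / (0.034 + 0.073) = 0.31 / 0.107 = 2.8972
k* = 2.8972^(1/0.69) ≈ 4.6723

k* ≈ 4.67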